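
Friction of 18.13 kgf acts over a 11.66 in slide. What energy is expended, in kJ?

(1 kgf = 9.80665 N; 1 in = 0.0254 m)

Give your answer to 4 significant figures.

0.05266 kJ

18.13 kgf × 9.80665 = 177.795 N
11.66 in × 0.0254 = 0.296164 m
W = F × d = 177.795 N × 0.296164 m = 52.6565 J
52.6565 J ÷ (1000 J/kJ) = 0.0526565 kJ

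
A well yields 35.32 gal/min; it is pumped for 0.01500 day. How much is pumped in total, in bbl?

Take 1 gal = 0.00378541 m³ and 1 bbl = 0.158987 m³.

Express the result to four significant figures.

18.16 bbl

35.32 gal/min → 0.00222834 m³/s
0.01500 day → 1296 s
V = Q × t = 0.00222834 × 1296 = 2.88793 m³
In bbl: 2.88793 / 0.158987 = 18.1646 bbl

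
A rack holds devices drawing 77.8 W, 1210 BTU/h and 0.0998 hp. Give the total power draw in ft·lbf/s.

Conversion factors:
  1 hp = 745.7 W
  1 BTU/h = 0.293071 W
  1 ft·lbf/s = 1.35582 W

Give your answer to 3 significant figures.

374 ft·lbf/s

77.8 W (already W)
1210 BTU/h × 0.293071 = 354.616 W
0.0998 hp × 745.7 = 74.4209 W
Sum: 77.8 + 354.616 + 74.4209 = 506.837 W
In ft·lbf/s: 506.837 / 1.35582 = 373.823 ft·lbf/s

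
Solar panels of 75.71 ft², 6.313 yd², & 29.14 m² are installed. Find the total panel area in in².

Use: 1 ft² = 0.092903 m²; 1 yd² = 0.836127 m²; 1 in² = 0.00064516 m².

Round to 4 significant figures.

6.425×10⁴ in²

75.71 ft² × 0.092903 → 7.03369 m²
6.313 yd² × 0.836127 → 5.27847 m²
29.14 m² (already m²)
Total: 7.03369 + 5.27847 + 29.14 = 41.4522 m²
In in²: 41.4522 / 0.00064516 = 64251 in²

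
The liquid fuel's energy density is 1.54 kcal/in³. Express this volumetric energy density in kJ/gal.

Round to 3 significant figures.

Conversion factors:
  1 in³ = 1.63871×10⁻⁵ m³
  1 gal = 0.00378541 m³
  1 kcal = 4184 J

1.54 kcal/in³ × 4184 J/kcal ÷ 1.63871×10⁻⁵ m³/in³ = 3.93197×10⁸ J/m³
3.93197×10⁸ J/m³ ÷ 1000 J/kJ × 0.00378541 m³/gal = 1488.41 kJ/gal

1490 kJ/gal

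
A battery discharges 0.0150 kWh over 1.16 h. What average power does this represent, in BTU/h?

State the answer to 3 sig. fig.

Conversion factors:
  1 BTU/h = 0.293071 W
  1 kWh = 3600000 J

44.1 BTU/h

0.0150 kWh × 3600000 = 54000 J
1.16 h × 3600 = 4176 s
P = E / t = 54000 J / 4176 s = 12.931 W
12.931 W ÷ (0.293071 W/BTU/h) = 44.1224 BTU/h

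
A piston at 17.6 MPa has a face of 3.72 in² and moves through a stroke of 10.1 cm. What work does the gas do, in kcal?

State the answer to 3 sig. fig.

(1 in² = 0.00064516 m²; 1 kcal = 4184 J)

17.6 MPa → 1.76×10⁷ Pa
3.72 in² → 0.0024 m²
F = P × A = 1.76×10⁷ × 0.0024 = 42240 N
10.1 cm → 0.101 m
W = F × d = 42240 × 0.101 = 4266.24 J
In kcal: 4266.24 / 4184 = 1.01966 kcal

1.02 kcal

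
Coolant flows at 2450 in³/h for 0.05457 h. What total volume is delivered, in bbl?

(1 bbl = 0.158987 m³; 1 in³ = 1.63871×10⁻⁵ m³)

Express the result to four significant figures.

0.01378 bbl

2450 in³/h → 1.11523×10⁻⁵ m³/s
0.05457 h → 196.452 s
V = Q × t = 1.11523×10⁻⁵ × 196.452 = 0.00219089 m³
In bbl: 0.00219089 / 0.158987 = 0.0137803 bbl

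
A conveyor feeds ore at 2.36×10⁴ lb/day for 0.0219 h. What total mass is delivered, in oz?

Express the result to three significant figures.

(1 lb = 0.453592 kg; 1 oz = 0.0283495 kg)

345 oz

2.36×10⁴ lb/day → 0.123898 kg/s
0.0219 h → 78.84 s
m = ṁ × t = 0.123898 × 78.84 = 9.76812 kg
In oz: 9.76812 / 0.0283495 = 344.561 oz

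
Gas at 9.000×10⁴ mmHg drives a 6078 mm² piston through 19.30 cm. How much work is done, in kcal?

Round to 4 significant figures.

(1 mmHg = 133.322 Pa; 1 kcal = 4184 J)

3.364 kcal

9.000×10⁴ mmHg → 1.1999×10⁷ Pa
6078 mm² → 0.006078 m²
F = P × A = 1.1999×10⁷ × 0.006078 = 72929.9 N
19.30 cm → 0.193 m
W = F × d = 72929.9 × 0.193 = 14075.5 J
In kcal: 14075.5 / 4184 = 3.36413 kcal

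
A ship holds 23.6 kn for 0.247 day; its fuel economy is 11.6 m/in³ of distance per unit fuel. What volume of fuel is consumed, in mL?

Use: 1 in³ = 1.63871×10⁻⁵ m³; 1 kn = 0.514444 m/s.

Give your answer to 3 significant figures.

3.66×10⁵ mL

23.6 kn → 12.1409 m/s
0.247 day → 21340.8 s
d = v × t = 12.1409 × 21340.8 = 259097 m
11.6 m/in³ → 707874 m/m³
V = d / (distance per unit fuel) = 259097 / 707874 = 0.366021 m³
In mL: 0.366021 / 10⁻⁶ = 366021 mL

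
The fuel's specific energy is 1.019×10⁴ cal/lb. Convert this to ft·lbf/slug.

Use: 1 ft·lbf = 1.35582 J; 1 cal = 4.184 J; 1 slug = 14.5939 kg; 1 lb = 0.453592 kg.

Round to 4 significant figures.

1.012×10⁶ ft·lbf/slug

1.019×10⁴ cal/lb × 4.184 J/cal ÷ 0.453592 kg/lb = 93994.1 J/kg
93994.1 J/kg ÷ 1.35582 J/ft·lbf × 14.5939 kg/slug = 1.01174×10⁶ ft·lbf/slug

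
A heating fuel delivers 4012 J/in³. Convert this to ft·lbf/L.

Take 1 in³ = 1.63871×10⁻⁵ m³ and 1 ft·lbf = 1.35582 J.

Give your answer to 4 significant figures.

4012 J/in³ ÷ 1.63871×10⁻⁵ m³/in³ = 2.44827×10⁸ J/m³
2.44827×10⁸ J/m³ ÷ 1.35582 J/ft·lbf × 0.001 m³/L = 180575 ft·lbf/L

1.806×10⁵ ft·lbf/L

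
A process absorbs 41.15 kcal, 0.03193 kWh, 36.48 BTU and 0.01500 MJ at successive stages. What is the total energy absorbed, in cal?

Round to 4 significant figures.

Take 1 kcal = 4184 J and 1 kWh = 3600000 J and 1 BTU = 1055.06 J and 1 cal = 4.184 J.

41.15 kcal × 4184 = 172172 J
0.03193 kWh × 3600000 = 114948 J
36.48 BTU × 1055.06 = 38488.6 J
0.01500 MJ × 1000000 = 15000 J
Total: 172172 + 114948 + 38488.6 + 15000 = 340609 J
In cal: 340609 / 4.184 = 81407.5 cal

8.141×10⁴ cal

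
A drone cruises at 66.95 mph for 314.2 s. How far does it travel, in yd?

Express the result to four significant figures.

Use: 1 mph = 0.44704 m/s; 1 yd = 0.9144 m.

66.95 mph × 0.44704 → 29.9293 m/s
d = v × t = 29.9293 m/s × 314.2 s = 9403.79 m
9403.79 m ÷ (0.9144 m/yd) = 10284.1 yd

1.028×10⁴ yd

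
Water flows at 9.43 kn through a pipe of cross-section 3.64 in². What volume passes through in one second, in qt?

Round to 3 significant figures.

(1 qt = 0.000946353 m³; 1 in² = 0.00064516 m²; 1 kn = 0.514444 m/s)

9.43 kn × 0.514444 = 4.85121 m/s
3.64 in² × 0.00064516 = 0.00234838 m²
V = v × A × t = 4.85121 m/s × 0.00234838 m² × 1 s = 0.0113925 m³
0.0113925 m³ ÷ (0.000946353 m³/qt) = 12.0383 qt

12.0 qt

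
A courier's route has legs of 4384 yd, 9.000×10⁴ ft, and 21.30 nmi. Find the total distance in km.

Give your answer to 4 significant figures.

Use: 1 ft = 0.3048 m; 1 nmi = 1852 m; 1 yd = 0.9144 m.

4384 yd × 0.9144 → 4008.73 m
9.000×10⁴ ft × 0.3048 → 27432 m
21.30 nmi × 1852 → 39447.6 m
Total: 4008.73 + 27432 + 39447.6 = 70888.3 m
In km: 70888.3 / 1000 = 70.8883 km

70.89 km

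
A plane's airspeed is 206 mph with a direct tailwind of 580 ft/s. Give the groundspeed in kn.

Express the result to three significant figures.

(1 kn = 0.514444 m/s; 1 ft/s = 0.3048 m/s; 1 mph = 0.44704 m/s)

523 kn

206 mph × 0.44704 = 92.0902 m/s
580 ft/s × 0.3048 = 176.784 m/s
Total: 92.0902 + 176.784 = 268.874 m/s
In kn: 268.874 / 0.514444 = 522.65 kn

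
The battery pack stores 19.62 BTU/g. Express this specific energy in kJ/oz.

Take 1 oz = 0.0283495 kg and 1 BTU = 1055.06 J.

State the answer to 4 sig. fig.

19.62 BTU/g × 1055.06 J/BTU ÷ 0.001 kg/g = 2.07003×10⁷ J/kg
2.07003×10⁷ J/kg ÷ 1000 J/kJ × 0.0283495 kg/oz = 586.843 kJ/oz

586.8 kJ/oz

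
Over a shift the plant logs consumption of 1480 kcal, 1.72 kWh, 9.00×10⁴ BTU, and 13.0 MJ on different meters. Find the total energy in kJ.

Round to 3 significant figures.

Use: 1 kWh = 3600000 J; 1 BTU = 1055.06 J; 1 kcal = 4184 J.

1480 kcal × 4184 → 6.19232×10⁶ J
1.72 kWh × 3600000 → 6.192×10⁶ J
9.00×10⁴ BTU × 1055.06 → 9.49554×10⁷ J
13.0 MJ × 1000000 → 1.3×10⁷ J
Total: 6.19232×10⁶ + 6.192×10⁶ + 9.49554×10⁷ + 1.3×10⁷ = 1.2034×10⁸ J
In kJ: 1.2034×10⁸ / 1000 = 120340 kJ

1.20×10⁵ kJ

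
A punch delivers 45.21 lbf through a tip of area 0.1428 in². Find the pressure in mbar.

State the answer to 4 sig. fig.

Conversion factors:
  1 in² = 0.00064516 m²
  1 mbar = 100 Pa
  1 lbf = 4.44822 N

45.21 lbf × 4.44822 → 201.104 N
0.1428 in² × 0.00064516 → 9.21288×10⁻⁵ m²
P = F / A = 201.104 N / 9.21288×10⁻⁵ m² = 2.18286×10⁶ Pa
2.18286×10⁶ Pa ÷ (100 Pa/mbar) = 21828.6 mbar

2.183×10⁴ mbar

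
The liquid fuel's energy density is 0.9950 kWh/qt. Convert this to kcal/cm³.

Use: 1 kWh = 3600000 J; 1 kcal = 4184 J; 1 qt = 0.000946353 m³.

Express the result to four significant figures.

0.9950 kWh/qt × 3600000 J/kWh ÷ 0.000946353 m³/qt = 3.78506×10⁹ J/m³
3.78506×10⁹ J/m³ ÷ 4184 J/kcal × 10⁻⁶ m³/cm³ = 0.904651 kcal/cm³

0.9047 kcal/cm³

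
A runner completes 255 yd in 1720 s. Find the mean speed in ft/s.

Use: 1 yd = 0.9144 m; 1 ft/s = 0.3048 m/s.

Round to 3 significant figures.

255 yd × 0.9144 → 233.172 m
v = d / t = 233.172 m / 1720 s = 0.135565 m/s
0.135565 m/s ÷ (0.3048 m/s/ft/s) = 0.444767 ft/s

0.445 ft/s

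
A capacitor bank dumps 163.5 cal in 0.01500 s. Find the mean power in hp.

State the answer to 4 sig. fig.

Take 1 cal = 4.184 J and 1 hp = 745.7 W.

163.5 cal × 4.184 → 684.084 J
P = E / t = 684.084 J / 0.015 s = 45605.6 W
45605.6 W ÷ (745.7 W/hp) = 61.1581 hp

61.16 hp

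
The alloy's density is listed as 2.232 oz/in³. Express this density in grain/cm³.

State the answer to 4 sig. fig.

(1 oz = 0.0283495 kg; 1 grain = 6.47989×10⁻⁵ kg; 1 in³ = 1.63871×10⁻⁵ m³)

2.232 oz/in³ × 0.0283495 kg/oz ÷ 1.63871×10⁻⁵ m³/in³ = 3861.34 kg/m³
3861.34 kg/m³ ÷ 6.47989×10⁻⁵ kg/grain × 10⁻⁶ m³/cm³ = 59.5896 grain/cm³

59.59 grain/cm³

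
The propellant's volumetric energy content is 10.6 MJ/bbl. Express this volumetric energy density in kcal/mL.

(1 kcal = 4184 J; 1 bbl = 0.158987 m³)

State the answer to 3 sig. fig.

10.6 MJ/bbl × 1000000 J/MJ ÷ 0.158987 m³/bbl = 6.66721×10⁷ J/m³
6.66721×10⁷ J/m³ ÷ 4184 J/kcal × 10⁻⁶ m³/mL = 0.015935 kcal/mL

0.0159 kcal/mL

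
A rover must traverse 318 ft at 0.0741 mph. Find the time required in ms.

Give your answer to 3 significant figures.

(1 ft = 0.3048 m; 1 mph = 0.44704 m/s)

2.93×10⁶ ms

318 ft × 0.3048 = 96.9264 m
0.0741 mph × 0.44704 = 0.0331257 m/s
t = d / v = 96.9264 m / 0.0331257 m/s = 2926.02 s
2926.02 s ÷ (0.001 s/ms) = 2.92602×10⁶ ms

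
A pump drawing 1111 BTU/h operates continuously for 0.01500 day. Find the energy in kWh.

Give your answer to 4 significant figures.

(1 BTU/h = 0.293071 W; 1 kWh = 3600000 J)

1111 BTU/h × 0.293071 = 325.602 W
0.01500 day × 86400 = 1296 s
E = P × t = 325.602 W × 1296 s = 421980 J
421980 J ÷ (3600000 J/kWh) = 0.117217 kWh

0.1172 kWh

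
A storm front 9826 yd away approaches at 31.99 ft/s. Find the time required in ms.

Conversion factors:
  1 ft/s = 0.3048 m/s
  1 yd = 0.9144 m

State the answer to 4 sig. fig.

9.215×10⁵ ms

9826 yd × 0.9144 = 8984.89 m
31.99 ft/s × 0.3048 = 9.75055 m/s
t = d / v = 8984.89 m / 9.75055 m/s = 921.475 s
921.475 s ÷ (0.001 s/ms) = 921475 ms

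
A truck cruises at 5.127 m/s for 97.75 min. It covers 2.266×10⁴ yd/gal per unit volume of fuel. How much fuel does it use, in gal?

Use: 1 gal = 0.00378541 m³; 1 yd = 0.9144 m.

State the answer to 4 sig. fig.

1.451 gal

97.75 min → 5865 s
d = v × t = 5.127 × 5865 = 30069.9 m
2.266×10⁴ yd/gal → 5.47373×10⁶ m/m³
V = d / (distance per unit fuel) = 30069.9 / 5.47373×10⁶ = 0.00549349 m³
In gal: 0.00549349 / 0.00378541 = 1.45123 gal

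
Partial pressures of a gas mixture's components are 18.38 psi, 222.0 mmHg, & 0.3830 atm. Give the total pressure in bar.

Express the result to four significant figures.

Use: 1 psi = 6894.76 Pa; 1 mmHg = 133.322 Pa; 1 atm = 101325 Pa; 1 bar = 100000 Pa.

1.951 bar

18.38 psi × 6894.76 = 126726 Pa
222.0 mmHg × 133.322 = 29597.5 Pa
0.3830 atm × 101325 = 38807.5 Pa
Sum: 126726 + 29597.5 + 38807.5 = 195131 Pa
In bar: 195131 / 100000 = 1.95131 bar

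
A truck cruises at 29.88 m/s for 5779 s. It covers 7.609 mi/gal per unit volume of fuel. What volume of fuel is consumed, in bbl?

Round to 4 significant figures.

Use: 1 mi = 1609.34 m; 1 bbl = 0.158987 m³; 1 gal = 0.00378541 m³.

0.3357 bbl

d = v × t = 29.88 × 5779 = 172677 m
7.609 mi/gal → 3.23491×10⁶ m/m³
V = d / (distance per unit fuel) = 172677 / 3.23491×10⁶ = 0.0533792 m³
In bbl: 0.0533792 / 0.158987 = 0.335746 bbl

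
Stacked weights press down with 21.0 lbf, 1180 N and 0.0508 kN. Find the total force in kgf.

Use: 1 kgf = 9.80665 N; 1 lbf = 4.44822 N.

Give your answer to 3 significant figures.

21.0 lbf × 4.44822 = 93.4126 N
1180 N (already N)
0.0508 kN × 1000 = 50.8 N
Sum: 93.4126 + 1180 + 50.8 = 1324.21 N
In kgf: 1324.21 / 9.80665 = 135.032 kgf

135 kgf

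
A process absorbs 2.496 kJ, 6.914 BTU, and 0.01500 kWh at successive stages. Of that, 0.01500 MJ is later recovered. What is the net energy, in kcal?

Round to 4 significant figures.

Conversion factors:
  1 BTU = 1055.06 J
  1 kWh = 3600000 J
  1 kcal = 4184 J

11.66 kcal

2.496 kJ × 1000 = 2496 J
6.914 BTU × 1055.06 = 7294.68 J
0.01500 kWh × 3600000 = 54000 J
0.01500 MJ × 1000000 = 15000 J
Result: 2496 + 7294.68 + 54000 − 15000 = 48790.7 J
In kcal: 48790.7 / 4184 = 11.6613 kcal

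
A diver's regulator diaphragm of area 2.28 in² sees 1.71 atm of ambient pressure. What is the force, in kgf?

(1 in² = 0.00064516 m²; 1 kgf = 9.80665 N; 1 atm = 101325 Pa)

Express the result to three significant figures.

1.71 atm × 101325 = 173266 Pa
2.28 in² × 0.00064516 = 0.00147096 m²
F = P × A = 173266 Pa × 0.00147096 m² = 254.867 N
254.867 N ÷ (9.80665 N/kgf) = 25.9892 kgf

26.0 kgf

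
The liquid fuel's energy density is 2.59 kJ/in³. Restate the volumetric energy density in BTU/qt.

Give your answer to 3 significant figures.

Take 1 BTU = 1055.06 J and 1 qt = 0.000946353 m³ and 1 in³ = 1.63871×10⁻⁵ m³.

142 BTU/qt

2.59 kJ/in³ × 1000 J/kJ ÷ 1.63871×10⁻⁵ m³/in³ = 1.58051×10⁸ J/m³
1.58051×10⁸ J/m³ ÷ 1055.06 J/BTU × 0.000946353 m³/qt = 141.766 BTU/qt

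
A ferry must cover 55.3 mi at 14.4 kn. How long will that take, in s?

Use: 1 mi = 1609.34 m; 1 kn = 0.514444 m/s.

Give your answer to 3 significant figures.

55.3 mi × 1609.34 = 88996.5 m
14.4 kn × 0.514444 = 7.40799 m/s
t = d / v = 88996.5 m / 7.40799 m/s = 12013.6 s

1.20×10⁴ s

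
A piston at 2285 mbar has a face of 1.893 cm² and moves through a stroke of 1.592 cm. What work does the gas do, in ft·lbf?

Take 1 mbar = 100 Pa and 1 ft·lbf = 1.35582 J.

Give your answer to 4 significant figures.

2285 mbar → 228500 Pa
1.893 cm² → 1.893×10⁻⁴ m²
F = P × A = 228500 × 1.893×10⁻⁴ = 43.255 N
1.592 cm → 0.01592 m
W = F × d = 43.255 × 0.01592 = 0.68862 J
In ft·lbf: 0.68862 / 1.35582 = 0.507899 ft·lbf

0.5079 ft·lbf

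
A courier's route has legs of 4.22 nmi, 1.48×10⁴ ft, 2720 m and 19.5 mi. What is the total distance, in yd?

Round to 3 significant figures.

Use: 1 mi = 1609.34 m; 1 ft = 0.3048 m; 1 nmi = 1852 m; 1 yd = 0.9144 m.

5.08×10⁴ yd

4.22 nmi × 1852 → 7815.44 m
1.48×10⁴ ft × 0.3048 → 4511.04 m
2720 m (already m)
19.5 mi × 1609.34 → 31382.1 m
Sum: 7815.44 + 4511.04 + 2720 + 31382.1 = 46428.6 m
In yd: 46428.6 / 0.9144 = 50774.9 yd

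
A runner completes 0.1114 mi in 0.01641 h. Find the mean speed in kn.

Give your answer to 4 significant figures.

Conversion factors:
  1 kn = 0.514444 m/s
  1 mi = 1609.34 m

0.1114 mi × 1609.34 = 179.28 m
0.01641 h × 3600 = 59.076 s
v = d / t = 179.28 m / 59.076 s = 3.03473 m/s
3.03473 m/s ÷ (0.514444 m/s/kn) = 5.89905 kn

5.899 kn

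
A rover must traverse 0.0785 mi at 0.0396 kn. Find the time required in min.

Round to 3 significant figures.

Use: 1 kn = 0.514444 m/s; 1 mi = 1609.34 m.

103 min

0.0785 mi × 1609.34 = 126.333 m
0.0396 kn × 0.514444 = 0.020372 m/s
t = d / v = 126.333 m / 0.020372 m/s = 6201.31 s
6201.31 s ÷ (60 s/min) = 103.355 min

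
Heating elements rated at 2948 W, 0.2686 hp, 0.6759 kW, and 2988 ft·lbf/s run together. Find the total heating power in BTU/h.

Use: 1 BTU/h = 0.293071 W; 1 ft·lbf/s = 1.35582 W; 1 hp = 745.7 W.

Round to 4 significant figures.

2948 W (already W)
0.2686 hp × 745.7 = 200.295 W
0.6759 kW × 1000 = 675.9 W
2988 ft·lbf/s × 1.35582 = 4051.19 W
Sum: 2948 + 200.295 + 675.9 + 4051.19 = 7875.38 W
In BTU/h: 7875.38 / 0.293071 = 26871.9 BTU/h

2.687×10⁴ BTU/h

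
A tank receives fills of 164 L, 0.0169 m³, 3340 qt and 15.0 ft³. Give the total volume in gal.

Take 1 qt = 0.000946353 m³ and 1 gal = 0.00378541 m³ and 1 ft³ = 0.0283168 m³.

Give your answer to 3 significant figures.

164 L × 0.001 = 0.164 m³
0.0169 m³ (already m³)
3340 qt × 0.000946353 = 3.16082 m³
15.0 ft³ × 0.0283168 = 0.424752 m³
Combined: 0.164 + 0.0169 + 3.16082 + 0.424752 = 3.76647 m³
In gal: 3.76647 / 0.00378541 = 994.997 gal

995 gal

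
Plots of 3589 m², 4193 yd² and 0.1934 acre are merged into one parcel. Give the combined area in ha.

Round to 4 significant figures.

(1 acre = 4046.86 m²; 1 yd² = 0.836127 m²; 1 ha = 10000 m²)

0.7878 ha

3589 m² (already m²)
4193 yd² × 0.836127 = 3505.88 m²
0.1934 acre × 4046.86 = 782.663 m²
Total: 3589 + 3505.88 + 782.663 = 7877.54 m²
In ha: 7877.54 / 10000 = 0.787754 ha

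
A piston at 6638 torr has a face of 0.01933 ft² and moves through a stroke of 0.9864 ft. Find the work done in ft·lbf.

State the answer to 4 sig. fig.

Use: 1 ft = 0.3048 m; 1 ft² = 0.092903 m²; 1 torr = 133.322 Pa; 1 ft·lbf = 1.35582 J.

352.4 ft·lbf

6638 torr → 884991 Pa
0.01933 ft² → 0.00179581 m²
F = P × A = 884991 × 0.00179581 = 1589.28 N
0.9864 ft → 0.300655 m
W = F × d = 1589.28 × 0.300655 = 477.825 J
In ft·lbf: 477.825 / 1.35582 = 352.425 ft·lbf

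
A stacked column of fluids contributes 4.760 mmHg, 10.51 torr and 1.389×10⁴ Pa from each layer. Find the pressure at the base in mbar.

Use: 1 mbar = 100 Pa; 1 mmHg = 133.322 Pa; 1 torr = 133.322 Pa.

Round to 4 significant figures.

4.760 mmHg × 133.322 = 634.613 Pa
10.51 torr × 133.322 = 1401.21 Pa
1.389×10⁴ Pa (already Pa)
Total: 634.613 + 1401.21 + 13890 = 15925.8 Pa
In mbar: 15925.8 / 100 = 159.258 mbar

159.3 mbar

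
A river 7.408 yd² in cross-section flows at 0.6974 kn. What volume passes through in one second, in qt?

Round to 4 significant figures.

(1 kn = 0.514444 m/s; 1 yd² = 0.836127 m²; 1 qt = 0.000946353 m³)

2348 qt

0.6974 kn × 0.514444 = 0.358773 m/s
7.408 yd² × 0.836127 = 6.19403 m²
V = v × A × t = 0.358773 m/s × 6.19403 m² × 1 s = 2.22225 m³
2.22225 m³ ÷ (0.000946353 m³/qt) = 2348.23 qt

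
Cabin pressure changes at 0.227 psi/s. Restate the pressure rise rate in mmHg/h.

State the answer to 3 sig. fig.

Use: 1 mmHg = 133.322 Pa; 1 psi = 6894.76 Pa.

0.227 psi/s × 6894.76 Pa/psi = 1565.11 Pa/s
1565.11 Pa/s ÷ 133.322 Pa/mmHg × 3600 s/h = 42261.6 mmHg/h

4.23×10⁴ mmHg/h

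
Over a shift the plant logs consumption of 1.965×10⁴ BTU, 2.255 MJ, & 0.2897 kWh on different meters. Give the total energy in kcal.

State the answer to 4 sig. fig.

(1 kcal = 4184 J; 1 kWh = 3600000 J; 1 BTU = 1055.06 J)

1.965×10⁴ BTU × 1055.06 → 2.07319×10⁷ J
2.255 MJ × 1000000 → 2.255×10⁶ J
0.2897 kWh × 3600000 → 1.04292×10⁶ J
Total: 2.07319×10⁷ + 2.255×10⁶ + 1.04292×10⁶ = 2.40298×10⁷ J
In kcal: 2.40298×10⁷ / 4184 = 5743.26 kcal

5743 kcal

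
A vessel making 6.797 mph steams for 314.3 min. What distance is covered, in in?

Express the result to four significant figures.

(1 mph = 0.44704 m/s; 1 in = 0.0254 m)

6.797 mph × 0.44704 = 3.03853 m/s
314.3 min × 60 = 18858 s
d = v × t = 3.03853 m/s × 18858 s = 57300.6 m
57300.6 m ÷ (0.0254 m/in) = 2.25593×10⁶ in

2.256×10⁶ in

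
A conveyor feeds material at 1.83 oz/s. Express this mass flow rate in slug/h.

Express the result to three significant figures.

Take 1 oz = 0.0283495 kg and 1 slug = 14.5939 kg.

1.83 oz/s × 0.0283495 kg/oz = 0.0518796 kg/s
0.0518796 kg/s ÷ 14.5939 kg/slug × 3600 s/h = 12.7976 slug/h

12.8 slug/h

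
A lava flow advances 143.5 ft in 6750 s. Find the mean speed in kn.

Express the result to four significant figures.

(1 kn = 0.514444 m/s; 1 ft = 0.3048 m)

0.01260 kn

143.5 ft × 0.3048 = 43.7388 m
v = d / t = 43.7388 m / 6750 s = 0.00647982 m/s
0.00647982 m/s ÷ (0.514444 m/s/kn) = 0.0125958 kn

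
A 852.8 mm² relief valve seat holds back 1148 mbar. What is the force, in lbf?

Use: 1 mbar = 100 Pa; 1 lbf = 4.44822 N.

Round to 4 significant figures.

22.01 lbf

1148 mbar × 100 = 114800 Pa
852.8 mm² × 10⁻⁶ = 8.528×10⁻⁴ m²
F = P × A = 114800 Pa × 8.528×10⁻⁴ m² = 97.9014 N
97.9014 N ÷ (4.44822 N/lbf) = 22.0091 lbf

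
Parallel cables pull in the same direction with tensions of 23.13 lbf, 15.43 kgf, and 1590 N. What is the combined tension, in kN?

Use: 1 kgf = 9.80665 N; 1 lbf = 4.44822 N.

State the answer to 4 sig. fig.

1.844 kN

23.13 lbf × 4.44822 = 102.887 N
15.43 kgf × 9.80665 = 151.317 N
1590 N (already N)
Sum: 102.887 + 151.317 + 1590 = 1844.2 N
In kN: 1844.2 / 1000 = 1.8442 kN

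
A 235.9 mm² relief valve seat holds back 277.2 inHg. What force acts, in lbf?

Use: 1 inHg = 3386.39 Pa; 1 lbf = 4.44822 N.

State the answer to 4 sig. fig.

277.2 inHg × 3386.39 = 938707 Pa
235.9 mm² × 10⁻⁶ = 2.359×10⁻⁴ m²
F = P × A = 938707 Pa × 2.359×10⁻⁴ m² = 221.441 N
221.441 N ÷ (4.44822 N/lbf) = 49.7819 lbf

49.78 lbf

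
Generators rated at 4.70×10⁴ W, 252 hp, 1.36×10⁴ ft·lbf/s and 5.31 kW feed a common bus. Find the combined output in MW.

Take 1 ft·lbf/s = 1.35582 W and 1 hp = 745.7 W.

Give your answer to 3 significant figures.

4.70×10⁴ W (already W)
252 hp × 745.7 → 187916 W
1.36×10⁴ ft·lbf/s × 1.35582 → 18439.2 W
5.31 kW × 1000 → 5310 W
Total: 47000 + 187916 + 18439.2 + 5310 = 258665 W
In MW: 258665 / 1000000 = 0.258665 MW

0.259 MW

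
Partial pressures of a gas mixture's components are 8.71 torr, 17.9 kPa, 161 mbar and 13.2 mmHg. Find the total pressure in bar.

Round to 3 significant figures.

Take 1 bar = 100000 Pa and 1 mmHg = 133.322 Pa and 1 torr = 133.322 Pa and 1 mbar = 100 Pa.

8.71 torr × 133.322 → 1161.23 Pa
17.9 kPa × 1000 → 17900 Pa
161 mbar × 100 → 16100 Pa
13.2 mmHg × 133.322 → 1759.85 Pa
Combined: 1161.23 + 17900 + 16100 + 1759.85 = 36921.1 Pa
In bar: 36921.1 / 100000 = 0.369211 bar

0.369 bar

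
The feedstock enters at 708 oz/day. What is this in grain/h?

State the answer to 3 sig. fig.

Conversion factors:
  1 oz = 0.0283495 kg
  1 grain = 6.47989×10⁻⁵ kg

708 oz/day × 0.0283495 kg/oz ÷ 86400 s/day = 2.32308×10⁻⁴ kg/s
2.32308×10⁻⁴ kg/s ÷ 6.47989×10⁻⁵ kg/grain × 3600 s/h = 12906.2 grain/h

1.29×10⁴ grain/h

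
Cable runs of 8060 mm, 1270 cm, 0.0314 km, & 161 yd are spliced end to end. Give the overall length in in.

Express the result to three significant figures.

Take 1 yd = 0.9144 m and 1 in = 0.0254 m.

7850 in

8060 mm × 0.001 = 8.06 m
1270 cm × 0.01 = 12.7 m
0.0314 km × 1000 = 31.4 m
161 yd × 0.9144 = 147.218 m
Combined: 8.06 + 12.7 + 31.4 + 147.218 = 199.378 m
In in: 199.378 / 0.0254 = 7849.53 in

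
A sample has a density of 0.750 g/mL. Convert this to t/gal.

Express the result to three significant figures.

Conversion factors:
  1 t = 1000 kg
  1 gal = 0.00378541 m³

0.00284 t/gal

0.750 g/mL × 0.001 kg/g ÷ 10⁻⁶ m³/mL = 750 kg/m³
750 kg/m³ ÷ 1000 kg/t × 0.00378541 m³/gal = 0.00283906 t/gal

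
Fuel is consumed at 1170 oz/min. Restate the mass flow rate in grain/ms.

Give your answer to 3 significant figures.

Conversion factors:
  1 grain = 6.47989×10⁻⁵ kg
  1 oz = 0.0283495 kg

8.53 grain/ms

1170 oz/min × 0.0283495 kg/oz ÷ 60 s/min = 0.552815 kg/s
0.552815 kg/s ÷ 6.47989×10⁻⁵ kg/grain × 0.001 s/ms = 8.53124 grain/ms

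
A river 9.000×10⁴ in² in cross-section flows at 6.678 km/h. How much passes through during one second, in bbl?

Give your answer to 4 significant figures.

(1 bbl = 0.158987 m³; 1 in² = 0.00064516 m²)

677.5 bbl

6.678 km/h × (1/3.6) = 1.855 m/s
9.000×10⁴ in² × 0.00064516 = 58.0644 m²
V = v × A × t = 1.855 m/s × 58.0644 m² × 1 s = 107.709 m³
107.709 m³ ÷ (0.158987 m³/bbl) = 677.47 bbl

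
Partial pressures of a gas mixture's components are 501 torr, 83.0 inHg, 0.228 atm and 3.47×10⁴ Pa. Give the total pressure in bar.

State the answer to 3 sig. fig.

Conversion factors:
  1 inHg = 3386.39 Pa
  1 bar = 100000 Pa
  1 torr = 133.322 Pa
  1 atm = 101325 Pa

501 torr × 133.322 = 66794.3 Pa
83.0 inHg × 3386.39 = 281070 Pa
0.228 atm × 101325 = 23102.1 Pa
3.47×10⁴ Pa (already Pa)
Total: 66794.3 + 281070 + 23102.1 + 34700 = 405666 Pa
In bar: 405666 / 100000 = 4.05666 bar

4.06 bar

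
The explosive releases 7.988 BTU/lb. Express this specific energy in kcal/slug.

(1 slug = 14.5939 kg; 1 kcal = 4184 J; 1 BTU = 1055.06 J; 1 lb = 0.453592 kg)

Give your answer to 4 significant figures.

64.81 kcal/slug

7.988 BTU/lb × 1055.06 J/BTU ÷ 0.453592 kg/lb = 18580.2 J/kg
18580.2 J/kg ÷ 4184 J/kcal × 14.5939 kg/slug = 64.8082 kcal/slug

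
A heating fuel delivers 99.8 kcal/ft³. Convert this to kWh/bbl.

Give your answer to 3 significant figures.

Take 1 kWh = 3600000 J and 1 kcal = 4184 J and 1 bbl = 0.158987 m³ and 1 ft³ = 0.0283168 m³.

0.651 kWh/bbl

99.8 kcal/ft³ × 4184 J/kcal ÷ 0.0283168 m³/ft³ = 1.47461×10⁷ J/m³
1.47461×10⁷ J/m³ ÷ 3600000 J/kWh × 0.158987 m³/bbl = 0.651233 kWh/bbl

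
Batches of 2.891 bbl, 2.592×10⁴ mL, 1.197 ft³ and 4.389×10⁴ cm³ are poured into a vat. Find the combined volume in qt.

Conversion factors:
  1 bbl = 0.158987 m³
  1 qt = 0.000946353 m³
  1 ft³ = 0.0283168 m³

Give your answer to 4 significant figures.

595.3 qt

2.891 bbl × 0.158987 → 0.459631 m³
2.592×10⁴ mL × 10⁻⁶ → 0.02592 m³
1.197 ft³ × 0.0283168 → 0.0338952 m³
4.389×10⁴ cm³ × 10⁻⁶ → 0.04389 m³
Sum: 0.459631 + 0.02592 + 0.0338952 + 0.04389 = 0.563336 m³
In qt: 0.563336 / 0.000946353 = 595.27 qt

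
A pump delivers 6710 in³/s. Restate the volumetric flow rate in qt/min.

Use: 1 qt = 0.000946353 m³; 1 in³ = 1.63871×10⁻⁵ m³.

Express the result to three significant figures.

6970 qt/min

6710 in³/s × 1.63871×10⁻⁵ m³/in³ = 0.109957 m³/s
0.109957 m³/s ÷ 0.000946353 m³/qt × 60 s/min = 6971.42 qt/min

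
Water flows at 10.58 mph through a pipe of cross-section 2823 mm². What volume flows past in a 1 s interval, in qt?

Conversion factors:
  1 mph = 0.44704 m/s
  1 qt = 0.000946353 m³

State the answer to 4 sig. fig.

10.58 mph × 0.44704 = 4.72968 m/s
2823 mm² × 10⁻⁶ = 0.002823 m²
V = v × A × t = 4.72968 m/s × 0.002823 m² × 1 s = 0.0133519 m³
0.0133519 m³ ÷ (0.000946353 m³/qt) = 14.1088 qt

14.11 qt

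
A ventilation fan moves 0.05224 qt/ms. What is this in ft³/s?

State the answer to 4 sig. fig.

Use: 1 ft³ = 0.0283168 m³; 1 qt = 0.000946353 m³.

0.05224 qt/ms × 0.000946353 m³/qt ÷ 0.001 s/ms = 0.0494375 m³/s
0.0494375 m³/s ÷ 0.0283168 m³/ft³ = 1.74587 ft³/s

1.746 ft³/s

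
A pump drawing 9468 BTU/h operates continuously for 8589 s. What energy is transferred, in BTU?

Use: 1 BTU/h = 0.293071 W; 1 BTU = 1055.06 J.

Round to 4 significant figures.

9468 BTU/h × 0.293071 = 2774.8 W
E = P × t = 2774.8 W × 8589 s = 2.38328×10⁷ J
2.38328×10⁷ J ÷ (1055.06 J/BTU) = 22589 BTU

2.259×10⁴ BTU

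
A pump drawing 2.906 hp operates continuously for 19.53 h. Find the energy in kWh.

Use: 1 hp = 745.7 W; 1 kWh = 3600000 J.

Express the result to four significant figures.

42.32 kWh

2.906 hp × 745.7 = 2167 W
19.53 h × 3600 = 70308 s
E = P × t = 2167 W × 70308 s = 1.52357×10⁸ J
1.52357×10⁸ J ÷ (3600000 J/kWh) = 42.3214 kWh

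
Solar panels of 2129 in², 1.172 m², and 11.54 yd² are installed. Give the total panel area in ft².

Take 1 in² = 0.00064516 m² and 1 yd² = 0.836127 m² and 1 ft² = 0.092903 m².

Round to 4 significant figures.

2129 in² × 0.00064516 = 1.37355 m²
1.172 m² (already m²)
11.54 yd² × 0.836127 = 9.64891 m²
Combined: 1.37355 + 1.172 + 9.64891 = 12.1945 m²
In ft²: 12.1945 / 0.092903 = 131.261 ft²

131.3 ft²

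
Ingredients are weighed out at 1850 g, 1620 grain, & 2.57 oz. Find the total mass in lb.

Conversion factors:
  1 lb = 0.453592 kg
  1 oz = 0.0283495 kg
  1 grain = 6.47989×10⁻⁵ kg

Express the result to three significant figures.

1850 g × 0.001 = 1.85 kg
1620 grain × 6.47989×10⁻⁵ = 0.104974 kg
2.57 oz × 0.0283495 = 0.0728582 kg
Combined: 1.85 + 0.104974 + 0.0728582 = 2.02783 kg
In lb: 2.02783 / 0.453592 = 4.4706 lb

4.47 lb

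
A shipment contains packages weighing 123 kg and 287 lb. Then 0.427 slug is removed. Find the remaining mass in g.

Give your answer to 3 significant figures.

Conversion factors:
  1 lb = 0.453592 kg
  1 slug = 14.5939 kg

123 kg (already kg)
287 lb × 0.453592 = 130.181 kg
0.427 slug × 14.5939 = 6.2316 kg
Sum: 123 + 130.181 − 6.2316 = 246.949 kg
In g: 246.949 / 0.001 = 246949 g

2.47×10⁵ g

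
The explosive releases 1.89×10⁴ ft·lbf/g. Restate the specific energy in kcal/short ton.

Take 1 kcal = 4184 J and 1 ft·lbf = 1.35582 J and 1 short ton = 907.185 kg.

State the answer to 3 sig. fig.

1.89×10⁴ ft·lbf/g × 1.35582 J/ft·lbf ÷ 0.001 kg/g = 2.5625×10⁷ J/kg
2.5625×10⁷ J/kg ÷ 4184 J/kcal × 907.185 kg/short ton = 5.55607×10⁶ kcal/short ton

5.56×10⁶ kcal/short ton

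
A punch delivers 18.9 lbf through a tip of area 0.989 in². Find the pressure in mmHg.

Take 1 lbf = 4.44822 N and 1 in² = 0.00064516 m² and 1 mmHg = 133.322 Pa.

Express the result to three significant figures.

18.9 lbf × 4.44822 → 84.0714 N
0.989 in² × 0.00064516 → 6.38063×10⁻⁴ m²
P = F / A = 84.0714 N / 6.38063×10⁻⁴ m² = 131760 Pa
131760 Pa ÷ (133.322 Pa/mmHg) = 988.284 mmHg

988 mmHg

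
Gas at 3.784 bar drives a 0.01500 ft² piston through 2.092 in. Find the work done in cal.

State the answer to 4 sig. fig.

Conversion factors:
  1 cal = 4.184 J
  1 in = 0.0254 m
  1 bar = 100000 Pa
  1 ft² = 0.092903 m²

6.697 cal

3.784 bar → 378400 Pa
0.01500 ft² → 0.00139354 m²
F = P × A = 378400 × 0.00139354 = 527.316 N
2.092 in → 0.0531368 m
W = F × d = 527.316 × 0.0531368 = 28.0199 J
In cal: 28.0199 / 4.184 = 6.69692 cal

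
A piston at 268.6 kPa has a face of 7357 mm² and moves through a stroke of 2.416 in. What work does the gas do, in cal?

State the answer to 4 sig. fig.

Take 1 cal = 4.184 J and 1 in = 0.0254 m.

28.98 cal

268.6 kPa → 268600 Pa
7357 mm² → 0.007357 m²
F = P × A = 268600 × 0.007357 = 1976.09 N
2.416 in → 0.0613664 m
W = F × d = 1976.09 × 0.0613664 = 121.266 J
In cal: 121.266 / 4.184 = 28.9833 cal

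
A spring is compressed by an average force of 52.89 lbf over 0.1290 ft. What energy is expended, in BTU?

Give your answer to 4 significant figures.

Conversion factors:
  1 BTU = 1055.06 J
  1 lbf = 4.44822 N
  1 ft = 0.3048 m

52.89 lbf × 4.44822 = 235.266 N
0.1290 ft × 0.3048 = 0.0393192 m
W = F × d = 235.266 N × 0.0393192 m = 9.25047 J
9.25047 J ÷ (1055.06 J/BTU) = 0.00876772 BTU

0.008768 BTU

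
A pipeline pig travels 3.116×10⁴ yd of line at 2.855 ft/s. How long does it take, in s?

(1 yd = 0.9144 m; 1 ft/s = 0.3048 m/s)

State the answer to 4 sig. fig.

3.116×10⁴ yd × 0.9144 = 28492.7 m
2.855 ft/s × 0.3048 = 0.870204 m/s
t = d / v = 28492.7 m / 0.870204 m/s = 32742.6 s

3.274×10⁴ s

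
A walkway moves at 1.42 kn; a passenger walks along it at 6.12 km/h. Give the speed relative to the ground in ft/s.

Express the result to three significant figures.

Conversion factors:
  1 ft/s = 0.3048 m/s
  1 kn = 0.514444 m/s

1.42 kn × 0.514444 = 0.73051 m/s
6.12 km/h × (1/3.6) = 1.7 m/s
Combined: 0.73051 + 1.7 = 2.43051 m/s
In ft/s: 2.43051 / 0.3048 = 7.97411 ft/s

7.97 ft/s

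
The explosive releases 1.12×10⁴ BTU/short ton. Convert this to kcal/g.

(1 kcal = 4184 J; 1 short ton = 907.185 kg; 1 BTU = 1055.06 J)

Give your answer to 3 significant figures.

0.00311 kcal/g

1.12×10⁴ BTU/short ton × 1055.06 J/BTU ÷ 907.185 kg/short ton = 13025.6 J/kg
13025.6 J/kg ÷ 4184 J/kcal × 0.001 kg/g = 0.00311319 kcal/g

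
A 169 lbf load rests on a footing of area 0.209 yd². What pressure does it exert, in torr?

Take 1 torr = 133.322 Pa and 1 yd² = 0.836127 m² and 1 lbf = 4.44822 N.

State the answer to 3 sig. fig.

169 lbf × 4.44822 = 751.749 N
0.209 yd² × 0.836127 = 0.174751 m²
P = F / A = 751.749 N / 0.174751 m² = 4301.83 Pa
4301.83 Pa ÷ (133.322 Pa/torr) = 32.2665 torr

32.3 torr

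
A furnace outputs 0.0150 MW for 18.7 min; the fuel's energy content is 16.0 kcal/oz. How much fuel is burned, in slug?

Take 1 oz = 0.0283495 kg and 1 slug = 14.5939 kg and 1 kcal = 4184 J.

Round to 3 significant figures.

0.0150 MW → 15000 W
18.7 min → 1122 s
E = P × t = 15000 × 1122 = 1.683×10⁷ J
16.0 kcal/oz → 2.36138×10⁶ J/kg
m = E / e_s = 1.683×10⁷ / 2.36138×10⁶ = 7.12719 kg
In slug: 7.12719 / 14.5939 = 0.488368 slug

0.488 slug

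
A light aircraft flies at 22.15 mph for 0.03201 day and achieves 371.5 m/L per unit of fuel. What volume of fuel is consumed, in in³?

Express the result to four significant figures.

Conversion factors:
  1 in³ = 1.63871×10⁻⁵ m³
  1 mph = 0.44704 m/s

4498 in³

22.15 mph → 9.90194 m/s
0.03201 day → 2765.66 s
d = v × t = 9.90194 × 2765.66 = 27385.4 m
371.5 m/L → 371500 m/m³
V = d / (distance per unit fuel) = 27385.4 / 371500 = 0.0737157 m³
In in³: 0.0737157 / 1.63871×10⁻⁵ = 4498.4 in³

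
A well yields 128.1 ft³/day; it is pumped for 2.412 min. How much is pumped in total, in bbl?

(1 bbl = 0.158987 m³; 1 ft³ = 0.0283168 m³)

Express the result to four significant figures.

128.1 ft³/day → 4.19836×10⁻⁵ m³/s
2.412 min → 144.72 s
V = Q × t = 4.19836×10⁻⁵ × 144.72 = 0.00607587 m³
In bbl: 0.00607587 / 0.158987 = 0.0382161 bbl

0.03822 bbl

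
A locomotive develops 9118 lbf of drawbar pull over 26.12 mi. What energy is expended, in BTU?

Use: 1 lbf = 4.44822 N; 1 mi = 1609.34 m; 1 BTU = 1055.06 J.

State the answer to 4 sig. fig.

1.616×10⁶ BTU

9118 lbf × 4.44822 → 40558.9 N
26.12 mi × 1609.34 → 42036 m
W = F × d = 40558.9 N × 42036 m = 1.70493×10⁹ J
1.70493×10⁹ J ÷ (1055.06 J/BTU) = 1.61596×10⁶ BTU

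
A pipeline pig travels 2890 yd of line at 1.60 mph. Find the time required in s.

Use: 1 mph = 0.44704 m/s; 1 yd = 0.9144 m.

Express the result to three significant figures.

3690 s

2890 yd × 0.9144 = 2642.62 m
1.60 mph × 0.44704 = 0.715264 m/s
t = d / v = 2642.62 m / 0.715264 m/s = 3694.61 s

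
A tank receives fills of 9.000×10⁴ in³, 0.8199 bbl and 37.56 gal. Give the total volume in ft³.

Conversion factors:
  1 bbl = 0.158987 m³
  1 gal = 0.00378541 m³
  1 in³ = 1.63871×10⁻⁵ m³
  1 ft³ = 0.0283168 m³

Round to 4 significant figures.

61.71 ft³

9.000×10⁴ in³ × 1.63871×10⁻⁵ → 1.47484 m³
0.8199 bbl × 0.158987 → 0.130353 m³
37.56 gal × 0.00378541 → 0.14218 m³
Combined: 1.47484 + 0.130353 + 0.14218 = 1.74737 m³
In ft³: 1.74737 / 0.0283168 = 61.7079 ft³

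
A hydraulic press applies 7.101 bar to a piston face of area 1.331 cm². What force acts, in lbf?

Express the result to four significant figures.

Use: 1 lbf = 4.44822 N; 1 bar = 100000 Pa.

21.25 lbf

7.101 bar × 100000 = 710100 Pa
1.331 cm² × 0.0001 = 1.331×10⁻⁴ m²
F = P × A = 710100 Pa × 1.331×10⁻⁴ m² = 94.5143 N
94.5143 N ÷ (4.44822 N/lbf) = 21.2477 lbf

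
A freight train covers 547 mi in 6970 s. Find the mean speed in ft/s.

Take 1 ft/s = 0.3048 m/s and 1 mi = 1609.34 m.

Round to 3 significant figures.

547 mi × 1609.34 → 880309 m
v = d / t = 880309 m / 6970 s = 126.3 m/s
126.3 m/s ÷ (0.3048 m/s/ft/s) = 414.37 ft/s

414 ft/s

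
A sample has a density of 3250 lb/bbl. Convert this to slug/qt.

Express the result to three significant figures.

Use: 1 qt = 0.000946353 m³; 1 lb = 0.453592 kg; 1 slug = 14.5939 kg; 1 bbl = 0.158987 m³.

3250 lb/bbl × 0.453592 kg/lb ÷ 0.158987 m³/bbl = 9272.29 kg/m³
9272.29 kg/m³ ÷ 14.5939 kg/slug × 0.000946353 m³/qt = 0.601269 slug/qt

0.601 slug/qt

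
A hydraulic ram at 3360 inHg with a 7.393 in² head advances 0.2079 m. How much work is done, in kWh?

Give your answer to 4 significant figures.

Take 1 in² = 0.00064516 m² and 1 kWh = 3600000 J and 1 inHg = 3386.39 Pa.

0.003134 kWh

3360 inHg → 1.13783×10⁷ Pa
7.393 in² → 0.00476967 m²
F = P × A = 1.13783×10⁷ × 0.00476967 = 54270.7 N
W = F × d = 54270.7 × 0.2079 = 11282.9 J
In kWh: 11282.9 / 3600000 = 0.00313414 kWh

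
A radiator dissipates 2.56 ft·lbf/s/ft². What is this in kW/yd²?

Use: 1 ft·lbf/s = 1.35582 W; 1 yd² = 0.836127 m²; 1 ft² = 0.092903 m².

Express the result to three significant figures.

2.56 ft·lbf/s/ft² × 1.35582 W/ft·lbf/s ÷ 0.092903 m²/ft² = 37.3605 W/m²
37.3605 W/m² ÷ 1000 W/kW × 0.836127 m²/yd² = 0.0312381 kW/yd²

0.0312 kW/yd²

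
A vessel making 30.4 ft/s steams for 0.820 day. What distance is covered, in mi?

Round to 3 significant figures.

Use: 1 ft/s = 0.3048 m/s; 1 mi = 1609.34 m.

30.4 ft/s × 0.3048 = 9.26592 m/s
0.820 day × 86400 = 70848 s
d = v × t = 9.26592 m/s × 70848 s = 656472 m
656472 m ÷ (1609.34 m/mi) = 407.914 mi

408 mi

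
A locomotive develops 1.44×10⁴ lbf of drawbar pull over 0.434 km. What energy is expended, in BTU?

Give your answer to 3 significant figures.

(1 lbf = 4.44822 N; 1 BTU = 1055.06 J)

2.63×10⁴ BTU

1.44×10⁴ lbf × 4.44822 → 64054.4 N
0.434 km × 1000 → 434 m
W = F × d = 64054.4 N × 434 m = 2.77996×10⁷ J
2.77996×10⁷ J ÷ (1055.06 J/BTU) = 26348.8 BTU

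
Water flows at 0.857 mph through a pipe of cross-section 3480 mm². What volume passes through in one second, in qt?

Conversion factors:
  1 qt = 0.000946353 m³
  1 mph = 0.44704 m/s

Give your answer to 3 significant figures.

0.857 mph × 0.44704 → 0.383113 m/s
3480 mm² × 10⁻⁶ → 0.00348 m²
V = v × A × t = 0.383113 m/s × 0.00348 m² × 1 s = 0.00133323 m³
0.00133323 m³ ÷ (0.000946353 m³/qt) = 1.40881 qt

1.41 qt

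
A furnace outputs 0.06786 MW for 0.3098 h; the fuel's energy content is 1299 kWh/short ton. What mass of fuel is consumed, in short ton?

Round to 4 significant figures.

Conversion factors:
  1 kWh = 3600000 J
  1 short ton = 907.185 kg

0.01618 short ton

0.06786 MW → 67860 W
0.3098 h → 1115.28 s
E = P × t = 67860 × 1115.28 = 7.56829×10⁷ J
1299 kWh/short ton → 5.15485×10⁶ J/kg
m = E / e_s = 7.56829×10⁷ / 5.15485×10⁶ = 14.6819 kg
In short ton: 14.6819 / 907.185 = 0.016184 short ton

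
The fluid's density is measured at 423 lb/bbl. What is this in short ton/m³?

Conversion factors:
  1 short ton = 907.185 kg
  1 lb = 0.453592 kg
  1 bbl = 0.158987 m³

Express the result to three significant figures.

1.33 short ton/m³

423 lb/bbl × 0.453592 kg/lb ÷ 0.158987 m³/bbl = 1206.82 kg/m³
1206.82 kg/m³ ÷ 907.185 kg/short ton = 1.33029 short ton/m³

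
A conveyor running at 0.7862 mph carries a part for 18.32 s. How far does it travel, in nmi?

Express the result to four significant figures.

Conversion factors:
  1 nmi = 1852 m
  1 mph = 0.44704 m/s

0.003477 nmi

0.7862 mph × 0.44704 → 0.351463 m/s
d = v × t = 0.351463 m/s × 18.32 s = 6.4388 m
6.4388 m ÷ (1852 m/nmi) = 0.00347667 nmi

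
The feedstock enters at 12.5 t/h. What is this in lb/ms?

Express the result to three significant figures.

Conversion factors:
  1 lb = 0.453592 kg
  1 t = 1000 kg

12.5 t/h × 1000 kg/t ÷ 3600 s/h = 3.47222 kg/s
3.47222 kg/s ÷ 0.453592 kg/lb × 0.001 s/ms = 0.00765494 lb/ms

0.00765 lb/ms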